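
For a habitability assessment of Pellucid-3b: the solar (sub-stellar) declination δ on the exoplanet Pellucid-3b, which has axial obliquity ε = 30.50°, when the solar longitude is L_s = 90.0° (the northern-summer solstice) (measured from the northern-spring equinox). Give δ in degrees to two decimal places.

δ = +30.50°

sin δ = sin ε · sin L_s = sin 30.50° × sin 90.0° = 0.507538.
δ = arcsin(0.507538) = +30.50°.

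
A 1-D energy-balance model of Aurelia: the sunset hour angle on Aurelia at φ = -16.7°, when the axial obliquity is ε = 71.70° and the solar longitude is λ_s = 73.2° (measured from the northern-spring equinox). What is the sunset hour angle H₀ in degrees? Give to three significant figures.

H₀ = 49.2°

Solar declination: sin δ = sin ε · sin λ_s = sin 71.70° × sin 73.2° = 0.90890, so δ = +65.354°.
cos H₀ = −tan φ · tan δ = −tan(-16.7°) × tan(+65.354°) = 0.6539, so H₀ = 0.8581 rad = 49.16°.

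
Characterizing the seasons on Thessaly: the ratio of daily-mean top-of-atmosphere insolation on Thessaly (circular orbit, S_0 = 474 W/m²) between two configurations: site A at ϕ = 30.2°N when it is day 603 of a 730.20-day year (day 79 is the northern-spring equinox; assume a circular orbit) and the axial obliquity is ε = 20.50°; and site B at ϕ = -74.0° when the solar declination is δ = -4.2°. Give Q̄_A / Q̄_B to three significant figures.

Q̄_A / Q̄_B ≈ 1.42

— Configuration A (ϕ=+30.2°):
Solar longitude: L_s = 360° × (603 − 79)/730.20 = 258.340°.
sin δ = sin 20.50° × sin 258.340° = -0.34298, so δ = -20.059°.
cos h₀ = −tan(+30.2°) tan(-20.059°) = 0.2125, h₀ = 1.3567 rad.
Bracket: h₀ sin ϕ sin δ + cos ϕ cos δ sin h₀ = 1.3567×0.50302×-0.34298 + 0.86427×0.93934×0.97716 = -0.234066 + 0.793301 = 0.559235.
Q̄ = (S_0/π) × [bracket] = (474/π) × 0.559235 = 84.377 W/m².
— Configuration B (ϕ=-74.0°):
cos h₀ = −tan(-74.0°) tan(-4.200°) = -0.2561, h₀ = 1.8298 rad.
Bracket: h₀ sin ϕ sin δ + cos ϕ cos δ sin h₀ = 1.8298×-0.96126×-0.07324 + 0.27564×0.99731×0.96665 = 0.128823 + 0.265731 = 0.394554.
Q̄ = (S_0/π) × [bracket] = (474/π) × 0.394554 = 59.530 W/m².
Ratio Q̄_A / Q̄_B = 84.377 / 59.530 = 1.417.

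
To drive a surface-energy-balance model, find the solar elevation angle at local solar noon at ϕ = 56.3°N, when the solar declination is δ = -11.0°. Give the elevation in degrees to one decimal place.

At local noon the hour angle is zero, so the zenith angle equals |ϕ − δ| = |+56.3° − (-11.000°)| = 67.300°.
Elevation = 90° − 67.300° = 22.7°.

22.7°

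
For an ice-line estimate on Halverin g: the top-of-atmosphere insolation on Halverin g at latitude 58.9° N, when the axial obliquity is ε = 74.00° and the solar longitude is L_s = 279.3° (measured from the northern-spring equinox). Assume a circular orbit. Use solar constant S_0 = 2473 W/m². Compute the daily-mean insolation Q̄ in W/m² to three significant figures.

Solar declination: sin δ = sin ε · sin L_s = sin 74.00° × sin 279.3° = -0.94863, so δ = -71.555°.
cos h₀ = −tan(+58.9°) tan(-71.555°) = 4.9702 ≥ 1 ⇒ polar night, h₀ = 0 and Q̄ = 0.

Q̄ ≈ 0.00 W/m²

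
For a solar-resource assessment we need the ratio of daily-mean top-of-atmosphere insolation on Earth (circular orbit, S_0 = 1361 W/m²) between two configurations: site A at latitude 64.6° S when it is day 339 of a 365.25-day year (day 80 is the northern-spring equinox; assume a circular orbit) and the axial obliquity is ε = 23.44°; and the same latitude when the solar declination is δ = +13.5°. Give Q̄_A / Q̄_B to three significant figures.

— Configuration A (ϕ=-64.6°):
Solar longitude: L_s = 360° × (339 − 80)/365.25 = 255.277°.
sin δ = sin 23.44° × sin 255.277° = -0.38473, so δ = -22.627°.
cos h₀ = −tan(-64.6°) tan(-22.627°) = -0.8778, h₀ = 2.6420 rad.
Bracket: h₀ sin ϕ sin δ + cos ϕ cos δ sin h₀ = 2.6420×-0.90334×-0.38473 + 0.42894×0.92303×0.47903 = 0.918206 + 0.189660 = 1.107866.
Q̄ = (S_0/π) × [bracket] = (1361/π) × 1.107866 = 479.95 W/m².
— Configuration B (ϕ=-64.6°):
cos h₀ = −tan(-64.6°) tan(+13.500°) = 0.5056, h₀ = 1.0407 rad.
Bracket: h₀ sin ϕ sin δ + cos ϕ cos δ sin h₀ = 1.0407×-0.90334×0.23345 + 0.42894×0.97237×0.86277 = -0.219468 + 0.359851 = 0.140383.
Q̄ = (S_0/π) × [bracket] = (1361/π) × 0.140383 = 60.817 W/m².
Ratio Q̄_A / Q̄_B = 479.95 / 60.817 = 7.892.

Q̄_A / Q̄_B ≈ 7.89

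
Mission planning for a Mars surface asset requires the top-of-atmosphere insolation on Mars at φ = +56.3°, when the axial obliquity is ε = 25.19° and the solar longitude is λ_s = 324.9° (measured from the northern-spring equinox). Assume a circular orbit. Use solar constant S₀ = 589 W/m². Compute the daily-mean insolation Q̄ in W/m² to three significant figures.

Solar declination: sin δ = sin ε · sin λ_s = sin 25.19° × sin 324.9° = -0.24473, so δ = -14.166°.
cos H₀ = −tan(+56.3°) tan(-14.166°) = 0.3785, H₀ = 1.1827 rad.
Bracket: H₀ sin φ sin δ + cos φ cos δ sin H₀ = 1.1827×0.83195×-0.24473 + 0.55484×0.96959×0.92561 = -0.240801 + 0.497948 = 0.257147.
Q̄ = (S₀/π) × [bracket] = (589/π) × 0.257147 = 48.21 W/m².

Q̄ ≈ 48.2 W/m²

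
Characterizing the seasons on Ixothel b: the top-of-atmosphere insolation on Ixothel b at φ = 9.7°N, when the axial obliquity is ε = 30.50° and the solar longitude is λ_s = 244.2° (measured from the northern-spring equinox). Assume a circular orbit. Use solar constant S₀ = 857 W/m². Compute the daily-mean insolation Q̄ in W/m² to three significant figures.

Q̄ ≈ 207 W/m²

Solar declination: sin δ = sin ε · sin λ_s = sin 30.50° × sin 244.2° = -0.45695, so δ = -27.190°.
cos H₀ = −tan(+9.7°) tan(-27.190°) = 0.0878, H₀ = 1.4829 rad.
Bracket: H₀ sin φ sin δ + cos φ cos δ sin H₀ = 1.4829×0.16849×-0.45695 + 0.98570×0.88949×0.99614 = -0.114171 + 0.873386 = 0.759215.
Q̄ = (S₀/π) × [bracket] = (857/π) × 0.759215 = 207.1 W/m².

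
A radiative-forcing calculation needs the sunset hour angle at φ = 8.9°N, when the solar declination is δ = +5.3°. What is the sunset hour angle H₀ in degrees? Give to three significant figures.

cos H₀ = −tan φ · tan δ = −tan(+8.9°) × tan(+5.300°) = -0.0145, so H₀ = 1.5853 rad = 90.83°.

H₀ = 90.8°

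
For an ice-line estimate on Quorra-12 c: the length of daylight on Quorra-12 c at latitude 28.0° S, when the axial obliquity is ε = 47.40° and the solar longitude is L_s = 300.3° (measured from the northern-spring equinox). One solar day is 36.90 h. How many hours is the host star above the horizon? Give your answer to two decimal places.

23.77 h

Solar declination: sin δ = sin ε · sin L_s = sin 47.40° × sin 300.3° = -0.63554, so δ = -39.460°.
cos h₀ = −tan ϕ · tan δ = −tan(-28.0°) × tan(-39.460°) = -0.4377, so h₀ = 2.0238 rad = 115.96°.
Daylight = 2h₀/(2π) × 36.90 h = (2.0238/π) × 36.90 = 23.77 h.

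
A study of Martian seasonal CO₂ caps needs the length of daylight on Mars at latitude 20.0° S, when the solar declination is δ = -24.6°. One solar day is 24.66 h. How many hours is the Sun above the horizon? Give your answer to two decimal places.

cos H₀ = −tan φ · tan δ = −tan(-20.0°) × tan(-24.600°) = -0.1666, so H₀ = 1.7382 rad = 99.59°.
Daylight = 2H₀/(2π) × 24.66 h = (1.7382/π) × 24.66 = 13.64 h.

13.64 h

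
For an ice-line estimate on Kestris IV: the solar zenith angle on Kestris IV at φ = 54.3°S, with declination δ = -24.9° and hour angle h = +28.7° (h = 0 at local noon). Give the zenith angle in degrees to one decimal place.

θ_z = 36.3°

cos θ_z = sin φ sin δ + cos φ cos δ cos h = 0.341916 + 0.464271 = 0.806187.
θ_z = arccos(0.806187) = 36.3°.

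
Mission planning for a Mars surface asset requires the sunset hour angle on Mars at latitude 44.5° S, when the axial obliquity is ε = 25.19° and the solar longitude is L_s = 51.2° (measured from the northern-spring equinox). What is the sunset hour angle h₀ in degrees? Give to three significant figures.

Solar declination: sin δ = sin ε · sin L_s = sin 25.19° × sin 51.2° = 0.33170, so δ = +19.372°.
cos h₀ = −tan ϕ · tan δ = −tan(-44.5°) × tan(+19.372°) = 0.3455, so h₀ = 1.2180 rad = 69.79°.

h₀ = 69.8°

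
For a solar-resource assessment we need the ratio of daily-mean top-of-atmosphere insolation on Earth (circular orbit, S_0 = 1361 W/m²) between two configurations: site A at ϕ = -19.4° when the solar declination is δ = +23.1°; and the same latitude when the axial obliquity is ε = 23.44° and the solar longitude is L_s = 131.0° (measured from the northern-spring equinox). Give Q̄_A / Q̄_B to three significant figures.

Q̄_A / Q̄_B ≈ 0.899

— Configuration A (ϕ=-19.4°):
cos h₀ = −tan(-19.4°) tan(+23.100°) = 0.1502, h₀ = 1.4200 rad.
Bracket: h₀ sin ϕ sin δ + cos ϕ cos δ sin h₀ = 1.4200×-0.33216×0.39234 + 0.94322×0.91982×0.98865 = -0.185054 + 0.857745 = 0.672691.
Q̄ = (S_0/π) × [bracket] = (1361/π) × 0.672691 = 291.42 W/m².
— Configuration B (ϕ=-19.4°):
Solar declination: sin δ = sin ε · sin L_s = sin 23.44° × sin 131.0° = 0.30021, so δ = +17.471°.
cos h₀ = −tan(-19.4°) tan(+17.471°) = 0.1108, h₀ = 1.4597 rad.
Bracket: h₀ sin ϕ sin δ + cos ϕ cos δ sin h₀ = 1.4597×-0.33216×0.30021 + 0.94322×0.95387×0.99384 = -0.145558 + 0.894167 = 0.748609.
Q̄ = (S_0/π) × [bracket] = (1361/π) × 0.748609 = 324.31 W/m².
Ratio Q̄_A / Q̄_B = 291.42 / 324.31 = 0.8986.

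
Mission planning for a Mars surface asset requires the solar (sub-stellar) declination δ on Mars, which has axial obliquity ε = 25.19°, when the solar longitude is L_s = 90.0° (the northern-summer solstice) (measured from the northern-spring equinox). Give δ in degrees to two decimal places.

sin δ = sin ε · sin L_s = sin 25.19° × sin 90.0° = 0.425621.
δ = arcsin(0.425621) = +25.19°.

δ = +25.19°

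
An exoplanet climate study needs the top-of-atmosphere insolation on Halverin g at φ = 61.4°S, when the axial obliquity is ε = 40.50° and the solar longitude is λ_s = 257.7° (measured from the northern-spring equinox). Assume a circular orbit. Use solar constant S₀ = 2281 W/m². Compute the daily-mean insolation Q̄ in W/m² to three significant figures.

Solar declination: sin δ = sin ε · sin λ_s = sin 40.50° × sin 257.7° = -0.63454, so δ = -39.386°.
cos H₀ = −tan(-61.4°) tan(-39.386°) = -1.5058 ≤ −1 ⇒ polar day, H₀ = π.
Bracket: H₀ sin φ sin δ + cos φ cos δ sin H₀ = 3.1416×-0.87798×-0.63454 + 0.47869×0.77289×0.00000 = 1.750228 + 0.000000 = 1.750228.
Q̄ = (S₀/π) × [bracket] = (2281/π) × 1.750228 = 1271 W/m².

Q̄ ≈ 1.27e+03 W/m²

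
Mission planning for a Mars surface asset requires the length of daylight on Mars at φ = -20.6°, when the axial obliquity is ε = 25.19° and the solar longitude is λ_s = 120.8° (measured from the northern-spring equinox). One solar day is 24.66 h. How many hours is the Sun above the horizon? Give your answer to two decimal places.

Solar declination: sin δ = sin ε · sin λ_s = sin 25.19° × sin 120.8° = 0.36559, so δ = +21.444°.
cos H₀ = −tan φ · tan δ = −tan(-20.6°) × tan(+21.444°) = 0.1476, so H₀ = 1.4226 rad = 81.51°.
Daylight = 2H₀/(2π) × 24.66 h = (1.4226/π) × 24.66 = 11.17 h.

11.17 h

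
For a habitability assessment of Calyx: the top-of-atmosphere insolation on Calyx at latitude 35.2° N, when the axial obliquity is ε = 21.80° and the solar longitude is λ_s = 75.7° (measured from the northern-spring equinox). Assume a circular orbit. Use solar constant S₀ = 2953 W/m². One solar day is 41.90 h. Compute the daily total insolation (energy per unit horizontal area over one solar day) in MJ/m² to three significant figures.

158 MJ/m²

Solar declination: sin δ = sin ε · sin λ_s = sin 21.80° × sin 75.7° = 0.35986, so δ = +21.092°.
cos H₀ = −tan(+35.2°) tan(+21.092°) = -0.2721, H₀ = 1.8464 rad.
Bracket: H₀ sin φ sin δ + cos φ cos δ sin H₀ = 1.8464×0.57643×0.35986 + 0.81714×0.93301×0.96227 = 0.383006 + 0.733634 = 1.116640.
Q̄ = (S₀/π) × [bracket] = (2953/π) × 1.116640 = 1049.6 W/m².
Daily total = Q̄ × 41.90 h × 3600 s/h = 1049.6 × 41.90 × 3600 / 10⁶ = 158.3 MJ/m².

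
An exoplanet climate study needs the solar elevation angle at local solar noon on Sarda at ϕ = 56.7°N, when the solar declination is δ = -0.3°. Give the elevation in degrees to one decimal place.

At local noon the hour angle is zero, so the zenith angle equals |ϕ − δ| = |+56.7° − (-0.300°)| = 57.000°.
Elevation = 90° − 57.000° = 33.0°.

33.0°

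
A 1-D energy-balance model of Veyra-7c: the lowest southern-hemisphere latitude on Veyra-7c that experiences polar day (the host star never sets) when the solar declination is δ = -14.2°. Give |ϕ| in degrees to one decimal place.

Polar day requires cos h₀ = −tan ϕ tan δ ≤ −1, i.e. tan ϕ tan δ ≥ 1.
The boundary is |tan ϕ| · |tan δ| = 1, so |ϕ| = 90° − |δ| = 90° − 14.2° = 75.8° in the southern hemisphere.

|ϕ| = 75.8°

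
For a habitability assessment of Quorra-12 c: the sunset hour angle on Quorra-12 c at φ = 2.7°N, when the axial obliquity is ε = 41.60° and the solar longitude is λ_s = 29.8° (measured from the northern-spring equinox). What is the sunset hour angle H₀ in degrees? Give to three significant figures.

H₀ = 90.9°

Solar declination: sin δ = sin ε · sin λ_s = sin 41.60° × sin 29.8° = 0.32995, so δ = +19.266°.
cos H₀ = −tan φ · tan δ = −tan(+2.7°) × tan(+19.266°) = -0.0165, so H₀ = 1.5873 rad = 90.94°.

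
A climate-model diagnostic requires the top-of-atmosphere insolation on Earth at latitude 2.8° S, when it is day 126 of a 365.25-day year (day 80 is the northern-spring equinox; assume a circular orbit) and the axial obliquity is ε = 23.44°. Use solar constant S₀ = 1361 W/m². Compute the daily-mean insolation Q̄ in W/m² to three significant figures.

Q̄ ≈ 406 W/m²

Solar longitude: λ_s = 360° × (126 − 80)/365.25 = 45.339°.
sin δ = sin 23.44° × sin 45.339° = 0.28294, so δ = +16.436°.
cos H₀ = −tan(-2.8°) tan(+16.436°) = 0.0144, H₀ = 1.5564 rad.
Bracket: H₀ sin φ sin δ + cos φ cos δ sin H₀ = 1.5564×-0.04885×0.28294 + 0.99881×0.95914×0.99990 = -0.021512 + 0.957903 = 0.936391.
Q̄ = (S₀/π) × [bracket] = (1361/π) × 0.936391 = 405.7 W/m².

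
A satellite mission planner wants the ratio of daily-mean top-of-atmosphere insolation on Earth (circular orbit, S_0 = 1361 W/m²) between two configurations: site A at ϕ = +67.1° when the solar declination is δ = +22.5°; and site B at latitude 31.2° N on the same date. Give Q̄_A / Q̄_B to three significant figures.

— Configuration A (ϕ=+67.1°):
cos h₀ = −tan(+67.1°) tan(+22.500°) = -0.9806, h₀ = 2.9442 rad.
Bracket: h₀ sin ϕ sin δ + cos ϕ cos δ sin h₀ = 2.9442×0.92119×0.38268 + 0.38912×0.92388×0.19612 = 1.037892 + 0.070505 = 1.108397.
Q̄ = (S_0/π) × [bracket] = (1361/π) × 1.108397 = 480.18 W/m².
— Configuration B (ϕ=+31.2°):
cos h₀ = −tan(+31.2°) tan(+22.500°) = -0.2509, h₀ = 1.8244 rad.
Bracket: h₀ sin ϕ sin δ + cos ϕ cos δ sin h₀ = 1.8244×0.51803×0.38268 + 0.85536×0.92388×0.96802 = 0.361669 + 0.764978 = 1.126647.
Q̄ = (S_0/π) × [bracket] = (1361/π) × 1.126647 = 488.09 W/m².
Ratio Q̄_A / Q̄_B = 480.18 / 488.09 = 0.9838.

Q̄_A / Q̄_B ≈ 0.984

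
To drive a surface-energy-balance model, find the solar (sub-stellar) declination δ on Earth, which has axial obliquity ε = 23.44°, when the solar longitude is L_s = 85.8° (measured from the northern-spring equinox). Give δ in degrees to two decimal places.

sin δ = sin ε · sin L_s = sin 23.44° × sin 85.8° = 0.396720.
δ = arcsin(0.396720) = +23.37°.

δ = +23.37°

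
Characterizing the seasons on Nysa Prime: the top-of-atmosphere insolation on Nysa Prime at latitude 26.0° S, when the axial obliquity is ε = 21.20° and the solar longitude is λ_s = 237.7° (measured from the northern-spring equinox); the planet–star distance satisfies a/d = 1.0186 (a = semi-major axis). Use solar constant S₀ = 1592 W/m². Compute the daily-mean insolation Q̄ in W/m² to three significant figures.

Solar declination: sin δ = sin ε · sin λ_s = sin 21.20° × sin 237.7° = -0.30567, so δ = -17.798°.
cos H₀ = −tan(-26.0°) tan(-17.798°) = -0.1566, H₀ = 1.7280 rad.
Bracket: H₀ sin φ sin δ + cos φ cos δ sin H₀ = 1.7280×-0.43837×-0.30567 + 0.89879×0.95214×0.98767 = 0.231546 + 0.845222 = 1.076768.
Inverse-square distance factor (a/d)² = 1.0186² = 1.037546.
Q̄ = (S₀/π) × 1.037546 × [bracket] = (1592/π) × 1.037546 × 1.076768 = 566.1 W/m².

Q̄ ≈ 566 W/m²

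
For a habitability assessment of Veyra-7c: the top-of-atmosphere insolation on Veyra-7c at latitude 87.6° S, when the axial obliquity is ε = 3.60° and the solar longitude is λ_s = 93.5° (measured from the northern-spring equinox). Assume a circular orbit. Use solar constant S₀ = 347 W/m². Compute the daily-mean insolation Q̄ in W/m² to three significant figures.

Solar declination: sin δ = sin ε · sin λ_s = sin 3.60° × sin 93.5° = 0.06267, so δ = +3.593°.
cos H₀ = −tan(-87.6°) tan(+3.593°) = 1.4983 ≥ 1 ⇒ polar night, H₀ = 0 and Q̄ = 0.

Q̄ ≈ 0.00 W/m²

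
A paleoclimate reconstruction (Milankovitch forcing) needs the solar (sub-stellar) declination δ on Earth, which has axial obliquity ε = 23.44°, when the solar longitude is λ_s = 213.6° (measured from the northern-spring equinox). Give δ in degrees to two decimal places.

sin δ = sin ε · sin λ_s = sin 23.44° × sin 213.6° = -0.220133.
δ = arcsin(-0.220133) = -12.72°.

δ = -12.72°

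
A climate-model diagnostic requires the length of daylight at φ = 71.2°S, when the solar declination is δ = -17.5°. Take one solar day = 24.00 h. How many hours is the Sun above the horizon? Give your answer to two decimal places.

cos H₀ = −tan φ · tan δ = −tan(-71.2°) × tan(-17.500°) = -0.9262, so H₀ = 2.7550 rad = 157.85°.
Daylight = 2H₀/(2π) × 24.00 h = (2.7550/π) × 24.00 = 21.05 h.

21.05 h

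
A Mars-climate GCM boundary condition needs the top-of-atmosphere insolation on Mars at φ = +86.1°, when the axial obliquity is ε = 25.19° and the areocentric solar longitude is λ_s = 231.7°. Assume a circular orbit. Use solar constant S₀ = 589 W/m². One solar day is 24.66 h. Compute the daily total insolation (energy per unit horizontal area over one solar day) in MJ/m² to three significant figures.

sin δ = sin 25.19° × sin 231.7° = -0.33402, so δ = -19.513°.
cos H₀ = −tan(+86.1°) tan(-19.513°) = 5.1981 ≥ 1 ⇒ polar night, H₀ = 0 and Q̄ = 0.
Daily total = Q̄ × 24.66 h × 3600 s/h = 0.00 MJ/m².

0.00 MJ/m²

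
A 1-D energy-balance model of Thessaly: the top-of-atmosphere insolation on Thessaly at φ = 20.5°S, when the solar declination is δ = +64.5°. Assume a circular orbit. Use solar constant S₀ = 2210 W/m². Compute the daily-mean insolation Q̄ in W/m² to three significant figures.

cos H₀ = −tan(-20.5°) tan(+64.500°) = 0.7839, H₀ = 0.6699 rad.
Bracket: H₀ sin φ sin δ + cos φ cos δ sin H₀ = 0.6699×-0.35021×0.90259 + 0.93667×0.43051×0.62093 = -0.211753 + 0.250387 = 0.038634.
Q̄ = (S₀/π) × [bracket] = (2210/π) × 0.038634 = 27.18 W/m².

Q̄ ≈ 27.2 W/m²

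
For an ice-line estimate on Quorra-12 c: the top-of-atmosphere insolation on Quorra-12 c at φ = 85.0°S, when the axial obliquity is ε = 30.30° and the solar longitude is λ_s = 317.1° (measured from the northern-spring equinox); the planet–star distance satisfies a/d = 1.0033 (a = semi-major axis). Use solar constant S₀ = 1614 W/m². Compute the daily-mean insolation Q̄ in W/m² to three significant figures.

Q̄ ≈ 556 W/m²

Solar declination: sin δ = sin ε · sin λ_s = sin 30.30° × sin 317.1° = -0.34344, so δ = -20.087°.
cos H₀ = −tan(-85.0°) tan(-20.087°) = -4.1798 ≤ −1 ⇒ polar day, H₀ = π.
Bracket: H₀ sin φ sin δ + cos φ cos δ sin H₀ = 3.1416×-0.99619×-0.34344 + 0.08716×0.93917×0.00000 = 1.074840 + 0.000000 = 1.074840.
Inverse-square distance factor (a/d)² = 1.0033² = 1.006611.
Q̄ = (S₀/π) × 1.006611 × [bracket] = (1614/π) × 1.006611 × 1.074840 = 555.9 W/m².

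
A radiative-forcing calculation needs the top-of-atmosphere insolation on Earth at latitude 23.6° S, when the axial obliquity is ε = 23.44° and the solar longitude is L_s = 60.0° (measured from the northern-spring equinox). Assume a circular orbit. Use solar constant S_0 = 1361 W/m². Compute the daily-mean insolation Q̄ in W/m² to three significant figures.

Solar declination: sin δ = sin ε · sin L_s = sin 23.44° × sin 60.0° = 0.34449, so δ = +20.151°.
cos h₀ = −tan(-23.6°) tan(+20.151°) = 0.1603, h₀ = 1.4098 rad.
Bracket: h₀ sin ϕ sin δ + cos ϕ cos δ sin h₀ = 1.4098×-0.40035×0.34449 + 0.91636×0.93879×0.98707 = -0.194435 + 0.849146 = 0.654711.
Q̄ = (S_0/π) × [bracket] = (1361/π) × 0.654711 = 283.6 W/m².

Q̄ ≈ 284 W/m²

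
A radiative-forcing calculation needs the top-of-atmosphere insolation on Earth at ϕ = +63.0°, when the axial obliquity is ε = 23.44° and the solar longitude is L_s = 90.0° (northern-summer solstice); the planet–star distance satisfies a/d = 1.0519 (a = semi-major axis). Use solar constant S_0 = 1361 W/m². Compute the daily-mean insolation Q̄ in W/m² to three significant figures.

Q̄ ≈ 545 W/m²

Solar declination: sin δ = sin ε · sin L_s = sin 23.44° × sin 90.0° = 0.39779, so δ = +23.440°.
cos h₀ = −tan(+63.0°) tan(+23.440°) = -0.8509, h₀ = 2.5885 rad.
Bracket: h₀ sin ϕ sin δ + cos ϕ cos δ sin h₀ = 2.5885×0.89101×0.39779 + 0.45399×0.91748×0.52529 = 0.917455 + 0.218797 = 1.136252.
Inverse-square distance factor (a/d)² = 1.0519² = 1.106494.
Q̄ = (S_0/π) × 1.106494 × [bracket] = (1361/π) × 1.106494 × 1.136252 = 544.7 W/m².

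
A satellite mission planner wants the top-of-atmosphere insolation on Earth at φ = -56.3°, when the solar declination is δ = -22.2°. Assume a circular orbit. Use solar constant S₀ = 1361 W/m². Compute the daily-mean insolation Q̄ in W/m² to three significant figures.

Q̄ ≈ 480 W/m²

cos H₀ = −tan(-56.3°) tan(-22.200°) = -0.6119, H₀ = 2.2293 rad.
Bracket: H₀ sin φ sin δ + cos φ cos δ sin H₀ = 2.2293×-0.83195×-0.37784 + 0.55484×0.92587×0.79093 = 0.700767 + 0.406308 = 1.107075.
Q̄ = (S₀/π) × [bracket] = (1361/π) × 1.107075 = 479.6 W/m².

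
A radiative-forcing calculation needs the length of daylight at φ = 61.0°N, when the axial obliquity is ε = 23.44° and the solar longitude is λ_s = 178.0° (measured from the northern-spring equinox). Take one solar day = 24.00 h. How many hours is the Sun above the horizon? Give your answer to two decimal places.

Solar declination: sin δ = sin ε · sin λ_s = sin 23.44° × sin 178.0° = 0.01388, so δ = +0.795°.
cos H₀ = −tan φ · tan δ = −tan(+61.0°) × tan(+0.795°) = -0.0250, so H₀ = 1.5958 rad = 91.44°.
Daylight = 2H₀/(2π) × 24.00 h = (1.5958/π) × 24.00 = 12.19 h.

12.19 h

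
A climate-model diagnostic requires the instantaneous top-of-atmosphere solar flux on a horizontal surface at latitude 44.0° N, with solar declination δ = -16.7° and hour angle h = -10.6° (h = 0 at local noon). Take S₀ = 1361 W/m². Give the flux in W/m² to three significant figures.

cos θ_z = sin φ sin δ + cos φ cos δ cos h = -0.199617 + 0.677242 = 0.477625.
Flux = S₀ · cos θ_z = 1361 × 0.477625 = 650.0 W/m².

650 W/m²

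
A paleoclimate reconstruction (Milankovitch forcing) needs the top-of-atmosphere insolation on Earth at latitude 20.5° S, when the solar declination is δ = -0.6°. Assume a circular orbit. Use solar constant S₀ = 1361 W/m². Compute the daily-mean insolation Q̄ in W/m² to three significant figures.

cos H₀ = −tan(-20.5°) tan(-0.600°) = -0.0039, H₀ = 1.5747 rad.
Bracket: H₀ sin φ sin δ + cos φ cos δ sin H₀ = 1.5747×-0.35021×-0.01047 + 0.93667×0.99995×0.99999 = 0.005774 + 0.936614 = 0.942388.
Q̄ = (S₀/π) × [bracket] = (1361/π) × 0.942388 = 408.3 W/m².

Q̄ ≈ 408 W/m²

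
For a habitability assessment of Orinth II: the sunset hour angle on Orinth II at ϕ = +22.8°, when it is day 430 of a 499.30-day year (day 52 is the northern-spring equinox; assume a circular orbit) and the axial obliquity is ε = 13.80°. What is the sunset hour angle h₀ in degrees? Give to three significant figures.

h₀ = 84.1°

Solar longitude: L_s = 360° × (430 − 52)/499.30 = 272.542°.
sin δ = sin 13.80° × sin 272.542° = -0.23830, so δ = -13.786°.
cos h₀ = −tan ϕ · tan δ = −tan(+22.8°) × tan(-13.786°) = 0.1031, so h₀ = 1.4675 rad = 84.08°.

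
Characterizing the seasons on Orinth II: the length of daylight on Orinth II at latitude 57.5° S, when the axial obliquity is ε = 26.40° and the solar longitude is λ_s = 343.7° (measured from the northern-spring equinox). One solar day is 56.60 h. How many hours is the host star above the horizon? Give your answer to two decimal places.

31.88 h

Solar declination: sin δ = sin ε · sin λ_s = sin 26.40° × sin 343.7° = -0.12479, so δ = -7.169°.
cos H₀ = −tan φ · tan δ = −tan(-57.5°) × tan(-7.169°) = -0.1974, so H₀ = 1.7695 rad = 101.39°.
Daylight = 2H₀/(2π) × 56.60 h = (1.7695/π) × 56.60 = 31.88 h.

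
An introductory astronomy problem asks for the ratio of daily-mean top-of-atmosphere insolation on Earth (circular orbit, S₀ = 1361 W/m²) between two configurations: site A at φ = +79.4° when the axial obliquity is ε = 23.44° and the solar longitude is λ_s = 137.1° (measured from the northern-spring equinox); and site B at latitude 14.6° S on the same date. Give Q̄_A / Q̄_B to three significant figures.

— Configuration A (φ=+79.4°):
Solar declination: sin δ = sin ε · sin λ_s = sin 23.44° × sin 137.1° = 0.27078, so δ = +15.711°.
cos H₀ = −tan(+79.4°) tan(+15.711°) = -1.5031 ≤ −1 ⇒ polar day, H₀ = π.
Bracket: H₀ sin φ sin δ + cos φ cos δ sin H₀ = 3.1416×0.98294×0.27078 + 0.18395×0.96264×0.00000 = 0.836170 + 0.000000 = 0.836170.
Q̄ = (S₀/π) × [bracket] = (1361/π) × 0.836170 = 362.25 W/m².
— Configuration B (φ=-14.6°):
cos H₀ = −tan(-14.6°) tan(+15.711°) = 0.0733, H₀ = 1.4975 rad.
Bracket: H₀ sin φ sin δ + cos φ cos δ sin H₀ = 1.4975×-0.25207×0.27078 + 0.96771×0.96264×0.99731 = -0.102213 + 0.929050 = 0.826837.
Q̄ = (S₀/π) × [bracket] = (1361/π) × 0.826837 = 358.20 W/m².
Ratio Q̄_A / Q̄_B = 362.25 / 358.20 = 1.011.

Q̄_A / Q̄_B ≈ 1.01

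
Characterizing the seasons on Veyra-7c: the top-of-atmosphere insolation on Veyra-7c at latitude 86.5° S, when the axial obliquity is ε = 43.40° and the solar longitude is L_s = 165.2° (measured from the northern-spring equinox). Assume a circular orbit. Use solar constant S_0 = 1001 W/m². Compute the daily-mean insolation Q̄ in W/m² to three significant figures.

Solar declination: sin δ = sin ε · sin L_s = sin 43.40° × sin 165.2° = 0.17551, so δ = +10.109°.
cos h₀ = −tan(-86.5°) tan(+10.109°) = 2.9149 ≥ 1 ⇒ polar night, h₀ = 0 and Q̄ = 0.

Q̄ ≈ 0.00 W/m²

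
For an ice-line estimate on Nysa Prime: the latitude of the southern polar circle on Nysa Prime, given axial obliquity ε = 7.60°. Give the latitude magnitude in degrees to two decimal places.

The polar circle is the lowest latitude that experiences at least one full rotation of continuous darkness at the northern-summer solstice; it lies at |ϕ| = 90° − ε = 90° − 7.60° = 82.40°.

82.40°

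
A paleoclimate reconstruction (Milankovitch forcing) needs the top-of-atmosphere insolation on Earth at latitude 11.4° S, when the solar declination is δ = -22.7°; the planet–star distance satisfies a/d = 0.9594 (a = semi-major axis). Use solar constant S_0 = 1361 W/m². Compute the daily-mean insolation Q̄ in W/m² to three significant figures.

cos h₀ = −tan(-11.4°) tan(-22.700°) = -0.0843, h₀ = 1.6552 rad.
Bracket: h₀ sin ϕ sin δ + cos ϕ cos δ sin h₀ = 1.6552×-0.19766×-0.38591 + 0.98027×0.92254×0.99644 = 0.126257 + 0.901119 = 1.027376.
Inverse-square distance factor (a/d)² = 0.9594² = 0.920448.
Q̄ = (S_0/π) × 0.920448 × [bracket] = (1361/π) × 0.920448 × 1.027376 = 409.7 W/m².

Q̄ ≈ 410 W/m²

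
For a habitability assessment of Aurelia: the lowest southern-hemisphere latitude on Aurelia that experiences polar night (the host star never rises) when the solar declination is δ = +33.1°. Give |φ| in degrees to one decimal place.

Polar night requires cos H₀ = −tan φ tan δ ≥ 1, i.e. tan φ tan δ ≤ −1.
The boundary is |tan φ| · |tan δ| = 1, so |φ| = 90° − |δ| = 90° − 33.1° = 56.9° in the southern hemisphere.

|φ| = 56.9°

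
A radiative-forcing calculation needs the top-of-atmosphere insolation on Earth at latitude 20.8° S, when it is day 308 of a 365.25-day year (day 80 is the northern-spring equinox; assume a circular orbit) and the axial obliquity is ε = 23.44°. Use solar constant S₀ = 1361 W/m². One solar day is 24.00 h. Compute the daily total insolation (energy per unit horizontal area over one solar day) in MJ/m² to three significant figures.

39.6 MJ/m²

Solar longitude: λ_s = 360° × (308 − 80)/365.25 = 224.723°.
sin δ = sin 23.44° × sin 224.723° = -0.27991, so δ = -16.255°.
cos H₀ = −tan(-20.8°) tan(-16.255°) = -0.1108, H₀ = 1.6818 rad.
Bracket: H₀ sin φ sin δ + cos φ cos δ sin H₀ = 1.6818×-0.35511×-0.27991 + 0.93483×0.96002×0.99385 = 0.167169 + 0.891936 = 1.059105.
Q̄ = (S₀/π) × [bracket] = (1361/π) × 1.059105 = 458.83 W/m².
Daily total = Q̄ × 24.00 h × 3600 s/h = 458.83 × 24.00 × 3600 / 10⁶ = 39.64 MJ/m².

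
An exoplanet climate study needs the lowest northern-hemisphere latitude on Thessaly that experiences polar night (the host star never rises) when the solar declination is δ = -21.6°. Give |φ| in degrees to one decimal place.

Polar night requires cos H₀ = −tan φ tan δ ≥ 1, i.e. tan φ tan δ ≤ −1.
The boundary is |tan φ| · |tan δ| = 1, so |φ| = 90° − |δ| = 90° − 21.6° = 68.4° in the northern hemisphere.

|φ| = 68.4°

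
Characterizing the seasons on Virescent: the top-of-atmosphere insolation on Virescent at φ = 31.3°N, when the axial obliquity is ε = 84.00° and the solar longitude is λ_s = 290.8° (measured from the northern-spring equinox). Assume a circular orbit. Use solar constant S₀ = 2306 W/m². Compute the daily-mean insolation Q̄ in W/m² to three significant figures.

Solar declination: sin δ = sin ε · sin λ_s = sin 84.00° × sin 290.8° = -0.92970, so δ = -68.389°.
cos H₀ = −tan(+31.3°) tan(-68.389°) = 1.5348 ≥ 1 ⇒ polar night, H₀ = 0 and Q̄ = 0.

Q̄ ≈ 0.00 W/m²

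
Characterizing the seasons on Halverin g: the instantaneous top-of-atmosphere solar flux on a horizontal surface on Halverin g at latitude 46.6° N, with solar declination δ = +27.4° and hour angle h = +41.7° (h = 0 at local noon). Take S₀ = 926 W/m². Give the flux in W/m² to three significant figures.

731 W/m²

cos θ_z = sin φ sin δ + cos φ cos δ cos h = 0.334370 + 0.455454 = 0.789824.
Flux = S₀ · cos θ_z = 926 × 0.789824 = 731.4 W/m².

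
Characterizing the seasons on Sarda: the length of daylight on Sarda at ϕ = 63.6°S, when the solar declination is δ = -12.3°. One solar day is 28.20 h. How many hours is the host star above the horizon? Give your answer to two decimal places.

cos h₀ = −tan ϕ · tan δ = −tan(-63.6°) × tan(-12.300°) = -0.4392, so h₀ = 2.0255 rad = 116.05°.
Daylight = 2h₀/(2π) × 28.20 h = (2.0255/π) × 28.20 = 18.18 h.

18.18 h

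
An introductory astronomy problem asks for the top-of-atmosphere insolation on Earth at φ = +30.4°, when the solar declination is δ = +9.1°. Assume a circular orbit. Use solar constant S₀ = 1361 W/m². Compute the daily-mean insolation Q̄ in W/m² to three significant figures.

cos H₀ = −tan(+30.4°) tan(+9.100°) = -0.0940, H₀ = 1.6649 rad.
Bracket: H₀ sin φ sin δ + cos φ cos δ sin H₀ = 1.6649×0.50603×0.15816 + 0.86251×0.98741×0.99557 = 0.133248 + 0.847878 = 0.981126.
Q̄ = (S₀/π) × [bracket] = (1361/π) × 0.981126 = 425.0 W/m².

Q̄ ≈ 425 W/m²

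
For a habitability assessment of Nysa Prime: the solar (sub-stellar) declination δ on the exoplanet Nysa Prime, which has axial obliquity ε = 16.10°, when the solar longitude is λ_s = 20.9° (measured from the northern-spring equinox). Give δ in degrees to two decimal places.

δ = +5.68°

sin δ = sin ε · sin λ_s = sin 16.10° × sin 20.9° = 0.098929.
δ = arcsin(0.098929) = +5.68°.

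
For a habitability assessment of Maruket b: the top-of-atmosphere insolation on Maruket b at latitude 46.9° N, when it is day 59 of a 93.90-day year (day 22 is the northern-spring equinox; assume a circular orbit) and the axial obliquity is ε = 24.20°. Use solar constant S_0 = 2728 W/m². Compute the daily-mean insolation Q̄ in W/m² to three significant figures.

Solar longitude: L_s = 360° × (59 − 22)/93.90 = 141.853°.
sin δ = sin 24.20° × sin 141.853° = 0.25320, so δ = +14.667°.
cos h₀ = −tan(+46.9°) tan(+14.667°) = -0.2797, h₀ = 1.8543 rad.
Bracket: h₀ sin ϕ sin δ + cos ϕ cos δ sin h₀ = 1.8543×0.73016×0.25320 + 0.68327×0.96741×0.96009 = 0.342817 + 0.634622 = 0.977439.
Q̄ = (S_0/π) × [bracket] = (2728/π) × 0.977439 = 848.8 W/m².

Q̄ ≈ 849 W/m²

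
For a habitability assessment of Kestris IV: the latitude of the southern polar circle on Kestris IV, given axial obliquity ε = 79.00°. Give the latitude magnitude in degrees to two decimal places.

The polar circle is the lowest latitude that experiences at least one full rotation of continuous darkness at the northern-summer solstice; it lies at |ϕ| = 90° − ε = 90° − 79.00° = 11.00°.

11.00°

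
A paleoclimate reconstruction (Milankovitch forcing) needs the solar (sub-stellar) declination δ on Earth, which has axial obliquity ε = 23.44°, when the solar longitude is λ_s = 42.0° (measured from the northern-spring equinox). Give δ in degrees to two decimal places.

δ = +15.44°

sin δ = sin ε · sin λ_s = sin 23.44° × sin 42.0° = 0.266172.
δ = arcsin(0.266172) = +15.44°.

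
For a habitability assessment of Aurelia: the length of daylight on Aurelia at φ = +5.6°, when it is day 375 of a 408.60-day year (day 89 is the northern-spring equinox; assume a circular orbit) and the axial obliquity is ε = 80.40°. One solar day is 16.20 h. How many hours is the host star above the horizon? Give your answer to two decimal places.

6.72 h

Solar longitude: λ_s = 360° × (375 − 89)/408.60 = 251.982°.
sin δ = sin 80.40° × sin 251.982° = -0.93764, so δ = -69.660°.
cos H₀ = −tan φ · tan δ = −tan(+5.6°) × tan(-69.660°) = 0.2645, so H₀ = 1.3031 rad = 74.66°.
Daylight = 2H₀/(2π) × 16.20 h = (1.3031/π) × 16.20 = 6.72 h.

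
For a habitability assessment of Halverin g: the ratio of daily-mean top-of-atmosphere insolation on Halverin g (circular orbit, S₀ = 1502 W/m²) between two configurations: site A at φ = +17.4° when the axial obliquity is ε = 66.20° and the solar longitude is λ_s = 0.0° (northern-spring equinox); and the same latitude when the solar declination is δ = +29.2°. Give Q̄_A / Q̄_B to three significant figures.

— Configuration A (φ=+17.4°):
Solar declination: sin δ = sin ε · sin λ_s = sin 66.20° × sin 0.0° = 0.00000, so δ = +0.000°.
cos H₀ = −tan(+17.4°) tan(+0.000°) = -0.0000, H₀ = 1.5708 rad.
Bracket: H₀ sin φ sin δ + cos φ cos δ sin H₀ = 1.5708×0.29904×0.00000 + 0.95424×1.00000×1.00000 = 0.000000 + 0.954240 = 0.954240.
Q̄ = (S₀/π) × [bracket] = (1502/π) × 0.954240 = 456.22 W/m².
— Configuration B (φ=+17.4°):
cos H₀ = −tan(+17.4°) tan(+29.200°) = -0.1751, H₀ = 1.7468 rad.
Bracket: H₀ sin φ sin δ + cos φ cos δ sin H₀ = 1.7468×0.29904×0.48786 + 0.95424×0.87292×0.98454 = 0.254840 + 0.820097 = 1.074937.
Q̄ = (S₀/π) × [bracket] = (1502/π) × 1.074937 = 513.93 W/m².
Ratio Q̄_A / Q̄_B = 456.22 / 513.93 = 0.8877.

Q̄_A / Q̄_B ≈ 0.888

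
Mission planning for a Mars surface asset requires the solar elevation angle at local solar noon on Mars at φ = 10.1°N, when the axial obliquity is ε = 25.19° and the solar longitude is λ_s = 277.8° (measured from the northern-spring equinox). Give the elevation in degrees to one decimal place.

Solar declination: sin δ = sin ε · sin λ_s = sin 25.19° × sin 277.8° = -0.42168, so δ = -24.941°.
At local noon the hour angle is zero, so the zenith angle equals |φ − δ| = |+10.1° − (-24.941°)| = 35.041°.
Elevation = 90° − 35.041° = 55.0°.

55.0°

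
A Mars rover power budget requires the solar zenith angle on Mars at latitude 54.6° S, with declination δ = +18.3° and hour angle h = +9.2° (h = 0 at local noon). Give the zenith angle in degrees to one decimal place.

θ_z = 73.3°

cos θ_z = sin φ sin δ + cos φ cos δ cos h = -0.255944 + 0.542909 = 0.286965.
θ_z = arccos(0.286965) = 73.3°.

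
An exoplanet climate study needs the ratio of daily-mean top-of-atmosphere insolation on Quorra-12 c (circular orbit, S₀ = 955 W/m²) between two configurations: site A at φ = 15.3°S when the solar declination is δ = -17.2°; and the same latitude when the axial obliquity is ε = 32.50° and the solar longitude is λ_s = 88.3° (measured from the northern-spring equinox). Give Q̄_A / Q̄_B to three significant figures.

— Configuration A (φ=-15.3°):
cos H₀ = −tan(-15.3°) tan(-17.200°) = -0.0847, H₀ = 1.6556 rad.
Bracket: H₀ sin φ sin δ + cos φ cos δ sin H₀ = 1.6556×-0.26387×-0.29571 + 0.96456×0.95528×0.99641 = 0.129185 + 0.918117 = 1.047302.
Q̄ = (S₀/π) × [bracket] = (955/π) × 1.047302 = 318.37 W/m².
— Configuration B (φ=-15.3°):
Solar declination: sin δ = sin ε · sin λ_s = sin 32.50° × sin 88.3° = 0.53706, so δ = +32.484°.
cos H₀ = −tan(-15.3°) tan(+32.484°) = 0.1742, H₀ = 1.3957 rad.
Bracket: H₀ sin φ sin δ + cos φ cos δ sin H₀ = 1.3957×-0.26387×0.53706 + 0.96456×0.84354×0.98471 = -0.197790 + 0.801204 = 0.603414.
Q̄ = (S₀/π) × [bracket] = (955/π) × 0.603414 = 183.43 W/m².
Ratio Q̄_A / Q̄_B = 318.37 / 183.43 = 1.736.

Q̄_A / Q̄_B ≈ 1.74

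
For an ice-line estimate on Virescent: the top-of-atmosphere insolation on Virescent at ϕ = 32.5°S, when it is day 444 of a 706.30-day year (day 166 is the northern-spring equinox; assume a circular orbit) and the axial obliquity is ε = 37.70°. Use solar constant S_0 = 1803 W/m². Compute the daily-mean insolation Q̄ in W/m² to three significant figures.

Solar longitude: L_s = 360° × (444 − 166)/706.30 = 141.696°.
sin δ = sin 37.70° × sin 141.696° = 0.37904, so δ = +22.274°.
cos h₀ = −tan(-32.5°) tan(+22.274°) = 0.2609, h₀ = 1.3068 rad.
Bracket: h₀ sin ϕ sin δ + cos ϕ cos δ sin h₀ = 1.3068×-0.53730×0.37904 + 0.84339×0.92538×0.96535 = -0.266141 + 0.753413 = 0.487272.
Q̄ = (S_0/π) × [bracket] = (1803/π) × 0.487272 = 279.7 W/m².

Q̄ ≈ 280 W/m²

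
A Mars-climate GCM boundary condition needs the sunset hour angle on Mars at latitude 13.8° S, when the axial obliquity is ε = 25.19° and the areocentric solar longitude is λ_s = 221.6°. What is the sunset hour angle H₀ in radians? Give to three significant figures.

sin δ = sin 25.19° × sin 221.6° = -0.28258, so δ = -16.414°.
cos H₀ = −tan φ · tan δ = −tan(-13.8°) × tan(-16.414°) = -0.0724, so H₀ = 1.6432 rad = 94.15°.

H₀ = 1.64 rad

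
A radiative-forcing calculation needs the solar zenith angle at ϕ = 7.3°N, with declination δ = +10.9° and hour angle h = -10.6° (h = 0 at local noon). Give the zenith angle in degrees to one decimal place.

cos θ_z = sin ϕ sin δ + cos ϕ cos δ cos h = 0.024027 + 0.957378 = 0.981405.
θ_z = arccos(0.981405) = 11.1°.

θ_z = 11.1°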